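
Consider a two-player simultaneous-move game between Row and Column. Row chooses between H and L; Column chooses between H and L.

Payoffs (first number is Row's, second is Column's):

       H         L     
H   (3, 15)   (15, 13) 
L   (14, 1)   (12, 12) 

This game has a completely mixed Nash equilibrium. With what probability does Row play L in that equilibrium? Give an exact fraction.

Let p be the probability that Row plays H. In a completely mixed equilibrium, Column must be indifferent between H and L.
Column's expected payoff from H is 15p + (1−p); from L it is 13p + 12(1−p).
Setting these equal: 14p + 1 = p + 12, so p = 11/13.
Therefore Row plays L with probability 1 − 11/13 = 2/13.

2/13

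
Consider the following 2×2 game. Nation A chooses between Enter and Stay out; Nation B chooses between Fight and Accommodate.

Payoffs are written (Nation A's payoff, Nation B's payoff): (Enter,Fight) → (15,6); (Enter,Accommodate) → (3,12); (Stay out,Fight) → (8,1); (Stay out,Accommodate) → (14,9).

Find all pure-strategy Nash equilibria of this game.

(Stay out, Accommodate)

(Enter, Fight): Nation B prefers Accommodate (12 > 6) — not an equilibrium.
(Enter, Accommodate): Nation A prefers Stay out (14 > 3) — not an equilibrium.
(Stay out, Fight): Nation A prefers Enter (15 > 8); Nation B prefers Accommodate (9 > 1) — not an equilibrium.
(Stay out, Accommodate): Nation A gets 14 ≥ 3 from Enter, and Nation B gets 9 ≥ 1 from Fight — Nash equilibrium.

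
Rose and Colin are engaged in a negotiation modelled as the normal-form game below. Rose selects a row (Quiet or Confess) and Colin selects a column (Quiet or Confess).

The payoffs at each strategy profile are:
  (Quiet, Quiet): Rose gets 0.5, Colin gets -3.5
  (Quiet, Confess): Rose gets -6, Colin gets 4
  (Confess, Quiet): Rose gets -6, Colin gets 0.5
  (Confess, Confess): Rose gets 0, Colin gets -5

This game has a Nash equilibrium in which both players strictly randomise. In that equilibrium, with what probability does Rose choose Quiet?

11/26

Let x be the probability that Rose plays Quiet. In a completely mixed equilibrium, Colin must be indifferent between Quiet and Confess.
Colin's expected payoff from Quiet is −3.5x + 0.5(1−x); from Confess it is 4x − 5(1−x).
Setting these equal: −4x + 0.5 = 9x − 5, so x = 11/26.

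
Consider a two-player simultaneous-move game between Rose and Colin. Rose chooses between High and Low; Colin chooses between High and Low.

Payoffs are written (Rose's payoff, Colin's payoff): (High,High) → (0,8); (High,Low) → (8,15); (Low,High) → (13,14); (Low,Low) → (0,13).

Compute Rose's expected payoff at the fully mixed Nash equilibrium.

104/21

First find y, the probability Colin plays High, from Rose's indifference between High and Low: 8(1−y) = 13y, giving y = 8/21.
Since Rose is indifferent in equilibrium, Rose's expected payoff equals the payoff from either row against (8/21, 13/21). Using High: 8(13/21) = 104/21.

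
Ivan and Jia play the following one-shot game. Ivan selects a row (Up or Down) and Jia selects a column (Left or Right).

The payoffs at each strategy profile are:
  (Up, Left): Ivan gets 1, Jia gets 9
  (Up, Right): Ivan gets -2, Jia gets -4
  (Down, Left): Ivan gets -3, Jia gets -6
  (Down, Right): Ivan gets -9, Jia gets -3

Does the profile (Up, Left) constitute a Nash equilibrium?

At (Up, Left), Ivan earns 1; switching to Down would give -3, so Ivan has no profitable deviation.
Jia earns 9; switching to Right would give -4, so Jia has no profitable deviation.
Neither player can gain by a unilateral deviation, so this profile is a Nash equilibrium.

Yes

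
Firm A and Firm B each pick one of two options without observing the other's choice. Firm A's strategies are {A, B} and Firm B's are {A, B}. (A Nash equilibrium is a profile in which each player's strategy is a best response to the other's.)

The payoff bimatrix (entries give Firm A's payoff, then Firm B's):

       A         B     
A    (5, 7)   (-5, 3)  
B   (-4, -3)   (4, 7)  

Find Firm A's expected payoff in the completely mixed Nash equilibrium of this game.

First find y, the probability Firm B plays A, from Firm A's indifference between A and B: 5y − 5(1−y) = −4y + 4(1−y), giving y = 1/2.
Since Firm A is indifferent in equilibrium, Firm A's expected payoff equals the payoff from either row against (1/2, 1/2). Using A: 5(1/2) − 5(1/2) = 0.

0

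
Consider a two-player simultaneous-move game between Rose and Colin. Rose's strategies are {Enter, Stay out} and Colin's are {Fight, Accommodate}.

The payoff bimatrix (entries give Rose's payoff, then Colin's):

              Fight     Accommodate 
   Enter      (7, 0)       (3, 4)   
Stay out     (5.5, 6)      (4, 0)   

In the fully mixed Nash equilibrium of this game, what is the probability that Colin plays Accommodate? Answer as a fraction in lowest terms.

Let q be the probability that Colin plays Fight. In a completely mixed equilibrium, Rose must be indifferent between Enter and Stay out.
Rose's expected payoff from Enter is 7q + 3(1−q); from Stay out it is 5.5q + 4(1−q).
Setting these equal: 4q + 3 = 1.5q + 4, so q = 2/5.
Therefore Colin plays Accommodate with probability 1 − 2/5 = 3/5.

3/5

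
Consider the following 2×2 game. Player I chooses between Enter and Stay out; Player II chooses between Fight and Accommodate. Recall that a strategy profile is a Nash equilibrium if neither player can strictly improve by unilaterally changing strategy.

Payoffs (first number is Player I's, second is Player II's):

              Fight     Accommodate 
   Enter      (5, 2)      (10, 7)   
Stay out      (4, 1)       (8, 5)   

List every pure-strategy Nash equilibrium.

(Enter, Accommodate)

(Enter, Fight): Player II prefers Accommodate (7 > 2) — not an equilibrium.
(Enter, Accommodate): Player I gets 10 ≥ 8 from Stay out, and Player II gets 7 ≥ 2 from Fight — Nash equilibrium.
(Stay out, Fight): Player I prefers Enter (5 > 4); Player II prefers Accommodate (5 > 1) — not an equilibrium.
(Stay out, Accommodate): Player I prefers Enter (10 > 8) — not an equilibrium.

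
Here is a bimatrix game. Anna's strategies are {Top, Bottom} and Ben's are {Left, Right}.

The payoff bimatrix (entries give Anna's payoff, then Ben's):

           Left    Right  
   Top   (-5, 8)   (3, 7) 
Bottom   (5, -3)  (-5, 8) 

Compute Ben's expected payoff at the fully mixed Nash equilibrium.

85/12

First find p, the probability Anna plays Top, from Ben's indifference between Left and Right: 8p − 3(1−p) = 7p + 8(1−p), giving p = 11/12.
Since Ben is indifferent in equilibrium, Ben's expected payoff equals the payoff from either column against (11/12, 1/12). Using Left: 8(11/12) − 3(1/12) = 85/12.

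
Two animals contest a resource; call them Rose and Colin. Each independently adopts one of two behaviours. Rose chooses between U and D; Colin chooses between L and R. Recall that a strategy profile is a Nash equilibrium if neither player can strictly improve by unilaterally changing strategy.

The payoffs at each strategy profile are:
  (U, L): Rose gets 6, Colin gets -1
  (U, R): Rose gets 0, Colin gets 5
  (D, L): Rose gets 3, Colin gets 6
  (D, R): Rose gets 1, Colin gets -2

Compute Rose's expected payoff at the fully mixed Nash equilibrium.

First find y, the probability Colin plays L, from Rose's indifference between U and D: 6y = 3y + (1−y), giving y = 1/4.
Since Rose is indifferent in equilibrium, Rose's expected payoff equals the payoff from either row against (1/4, 3/4). Using U: 6(1/4) = 3/2.

3/2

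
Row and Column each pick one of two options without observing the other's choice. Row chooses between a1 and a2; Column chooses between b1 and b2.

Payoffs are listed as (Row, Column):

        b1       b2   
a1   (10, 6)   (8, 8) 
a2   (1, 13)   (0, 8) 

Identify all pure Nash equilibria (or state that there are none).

(a1, b1): Column prefers b2 (8 > 6) — not an equilibrium.
(a1, b2): Row gets 8 ≥ 0 from a2, and Column gets 8 ≥ 6 from b1 — Nash equilibrium.
(a2, b1): Row prefers a1 (10 > 1) — not an equilibrium.
(a2, b2): Row prefers a1 (8 > 0); Column prefers b1 (13 > 8) — not an equilibrium.

(a1, b2)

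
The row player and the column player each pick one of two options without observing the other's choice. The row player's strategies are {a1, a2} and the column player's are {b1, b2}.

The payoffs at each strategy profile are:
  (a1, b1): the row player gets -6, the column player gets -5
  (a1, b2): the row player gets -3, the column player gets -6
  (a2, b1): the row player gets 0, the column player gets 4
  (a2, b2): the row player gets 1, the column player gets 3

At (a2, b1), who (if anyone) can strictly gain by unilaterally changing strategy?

The row player at (a2, b1) earns 0; deviating to a1 yields -6 — not better.
The column player earns 4; deviating to b2 yields 3 — not better.
Neither player can strictly improve; the profile is a Nash equilibrium.

Neither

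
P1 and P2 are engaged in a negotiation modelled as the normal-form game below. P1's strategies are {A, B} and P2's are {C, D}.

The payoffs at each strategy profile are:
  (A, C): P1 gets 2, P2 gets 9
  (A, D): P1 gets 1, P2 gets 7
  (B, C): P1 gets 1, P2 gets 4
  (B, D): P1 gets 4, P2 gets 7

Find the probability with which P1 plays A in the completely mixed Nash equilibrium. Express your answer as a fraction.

Let p be the probability that P1 plays A. In a completely mixed equilibrium, P2 must be indifferent between C and D.
P2's expected payoff from C is 9p + 4(1−p); from D it is 7p + 7(1−p).
Setting these equal: 5p + 4 = 7, so p = 3/5.

3/5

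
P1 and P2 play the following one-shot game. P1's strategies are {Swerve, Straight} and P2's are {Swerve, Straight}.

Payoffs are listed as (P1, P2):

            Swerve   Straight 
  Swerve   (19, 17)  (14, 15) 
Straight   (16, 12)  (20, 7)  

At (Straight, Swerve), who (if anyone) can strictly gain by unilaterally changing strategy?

P1

P1 at (Straight, Swerve) earns 16; deviating to Swerve yields 19 — a strict improvement.
P2 earns 12; deviating to Straight yields 7 — not better.
Only P1 has a strictly profitable deviation.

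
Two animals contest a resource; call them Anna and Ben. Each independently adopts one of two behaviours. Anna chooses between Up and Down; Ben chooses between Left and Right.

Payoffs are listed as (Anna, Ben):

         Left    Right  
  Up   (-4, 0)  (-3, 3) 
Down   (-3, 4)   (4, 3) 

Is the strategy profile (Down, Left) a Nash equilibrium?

Yes

At (Down, Left), Anna earns -3; switching to Up would give -4, so Anna has no profitable deviation.
Ben earns 4; switching to Right would give 3, so Ben has no profitable deviation.
Neither player can gain by a unilateral deviation, so this profile is a Nash equilibrium.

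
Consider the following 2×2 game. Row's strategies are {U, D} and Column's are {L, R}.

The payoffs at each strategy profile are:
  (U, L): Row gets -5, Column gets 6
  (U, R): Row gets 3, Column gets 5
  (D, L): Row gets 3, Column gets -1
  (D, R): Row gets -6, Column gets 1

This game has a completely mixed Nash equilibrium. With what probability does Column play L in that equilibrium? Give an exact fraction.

9/17

Let q be the probability that Column plays L. In a completely mixed equilibrium, Row must be indifferent between U and D.
Row's expected payoff from U is −5q + 3(1−q); from D it is 3q − 6(1−q).
Setting these equal: −8q + 3 = 9q − 6, so q = 9/17.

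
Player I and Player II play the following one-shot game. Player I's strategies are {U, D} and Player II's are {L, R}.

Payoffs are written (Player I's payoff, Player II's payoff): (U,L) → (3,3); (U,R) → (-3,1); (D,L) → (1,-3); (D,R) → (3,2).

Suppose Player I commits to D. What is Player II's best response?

Against D, Player II earns -3 from L and 2 from R.
So R is the best response.

R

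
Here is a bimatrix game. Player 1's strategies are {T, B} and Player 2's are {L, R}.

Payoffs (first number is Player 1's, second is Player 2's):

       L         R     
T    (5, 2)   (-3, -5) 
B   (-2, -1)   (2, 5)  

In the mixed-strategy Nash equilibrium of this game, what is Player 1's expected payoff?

First find q, the probability Player 2 plays L, from Player 1's indifference between T and B: 5q − 3(1−q) = −2q + 2(1−q), giving q = 5/12.
Since Player 1 is indifferent in equilibrium, Player 1's expected payoff equals the payoff from either row against (5/12, 7/12). Using T: 5(5/12) − 3(7/12) = 1/3.

1/3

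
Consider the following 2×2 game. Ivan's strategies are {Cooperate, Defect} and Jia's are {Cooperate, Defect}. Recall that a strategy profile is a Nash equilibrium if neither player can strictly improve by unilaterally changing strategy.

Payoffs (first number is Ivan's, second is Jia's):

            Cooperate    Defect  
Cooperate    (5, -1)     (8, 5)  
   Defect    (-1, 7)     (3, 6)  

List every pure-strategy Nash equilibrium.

(Cooperate, Cooperate): Jia prefers Defect (5 > -1) — not an equilibrium.
(Cooperate, Defect): Ivan gets 8 ≥ 3 from Defect, and Jia gets 5 ≥ -1 from Cooperate — Nash equilibrium.
(Defect, Cooperate): Ivan prefers Cooperate (5 > -1) — not an equilibrium.
(Defect, Defect): Ivan prefers Cooperate (8 > 3); Jia prefers Cooperate (7 > 6) — not an equilibrium.

(Cooperate, Defect)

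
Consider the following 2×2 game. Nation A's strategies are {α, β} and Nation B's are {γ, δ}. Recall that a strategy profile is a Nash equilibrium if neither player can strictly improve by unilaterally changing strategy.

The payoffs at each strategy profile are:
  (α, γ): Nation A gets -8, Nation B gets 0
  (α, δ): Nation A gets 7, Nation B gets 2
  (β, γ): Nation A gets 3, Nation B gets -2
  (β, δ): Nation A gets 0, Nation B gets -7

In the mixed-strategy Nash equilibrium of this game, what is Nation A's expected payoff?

First find y, the probability Nation B plays γ, from Nation A's indifference between α and β: −8y + 7(1−y) = 3y, giving y = 7/18.
Since Nation A is indifferent in equilibrium, Nation A's expected payoff equals the payoff from either row against (7/18, 11/18). Using α: −8(7/18) + 7(11/18) = 7/6.

7/6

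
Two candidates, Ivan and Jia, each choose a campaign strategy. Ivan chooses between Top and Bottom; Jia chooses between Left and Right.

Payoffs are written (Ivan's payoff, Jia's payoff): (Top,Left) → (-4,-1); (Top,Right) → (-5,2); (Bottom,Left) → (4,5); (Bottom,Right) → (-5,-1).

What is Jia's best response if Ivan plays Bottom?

Left

Against Bottom, Jia earns 5 from Left and -1 from Right.
So Left is the best response.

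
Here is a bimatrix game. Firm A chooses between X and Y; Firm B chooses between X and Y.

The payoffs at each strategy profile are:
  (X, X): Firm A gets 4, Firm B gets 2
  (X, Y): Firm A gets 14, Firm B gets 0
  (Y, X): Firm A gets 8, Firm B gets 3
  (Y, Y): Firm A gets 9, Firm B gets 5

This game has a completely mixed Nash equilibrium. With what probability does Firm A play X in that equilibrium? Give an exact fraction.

Let x be the probability that Firm A plays X. In a completely mixed equilibrium, Firm B must be indifferent between X and Y.
Firm B's expected payoff from X is 2x + 3(1−x); from Y it is 5(1−x).
Setting these equal: −x + 3 = −5x + 5, so x = 1/2.

1/2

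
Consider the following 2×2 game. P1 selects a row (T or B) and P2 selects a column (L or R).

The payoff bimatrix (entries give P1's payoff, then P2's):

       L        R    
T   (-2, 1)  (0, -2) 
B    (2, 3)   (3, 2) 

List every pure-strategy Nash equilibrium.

(B, L)

(T, L): P1 prefers B (2 > -2) — not an equilibrium.
(T, R): P1 prefers B (3 > 0); P2 prefers L (1 > -2) — not an equilibrium.
(B, L): P1 gets 2 ≥ -2 from T, and P2 gets 3 ≥ 2 from R — Nash equilibrium.
(B, R): P2 prefers L (3 > 2) — not an equilibrium.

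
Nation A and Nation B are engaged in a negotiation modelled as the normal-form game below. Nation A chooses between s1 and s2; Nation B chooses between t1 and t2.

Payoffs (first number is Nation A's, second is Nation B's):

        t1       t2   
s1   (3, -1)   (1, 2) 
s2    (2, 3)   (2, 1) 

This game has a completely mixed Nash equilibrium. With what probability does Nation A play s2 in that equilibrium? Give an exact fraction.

Let x be the probability that Nation A plays s1. In a completely mixed equilibrium, Nation B must be indifferent between t1 and t2.
Nation B's expected payoff from t1 is −x + 3(1−x); from t2 it is 2x + (1−x).
Setting these equal: −4x + 3 = x + 1, so x = 2/5.
Therefore Nation A plays s2 with probability 1 − 2/5 = 3/5.

3/5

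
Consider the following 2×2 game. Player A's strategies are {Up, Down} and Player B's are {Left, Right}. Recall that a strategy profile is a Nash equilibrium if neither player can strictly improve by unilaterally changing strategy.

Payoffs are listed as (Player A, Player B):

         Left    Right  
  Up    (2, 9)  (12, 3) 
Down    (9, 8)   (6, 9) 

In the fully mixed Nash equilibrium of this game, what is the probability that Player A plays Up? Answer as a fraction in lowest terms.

1/7

Let x be the probability that Player A plays Up. In a completely mixed equilibrium, Player B must be indifferent between Left and Right.
Player B's expected payoff from Left is 9x + 8(1−x); from Right it is 3x + 9(1−x).
Setting these equal: x + 8 = −6x + 9, so x = 1/7.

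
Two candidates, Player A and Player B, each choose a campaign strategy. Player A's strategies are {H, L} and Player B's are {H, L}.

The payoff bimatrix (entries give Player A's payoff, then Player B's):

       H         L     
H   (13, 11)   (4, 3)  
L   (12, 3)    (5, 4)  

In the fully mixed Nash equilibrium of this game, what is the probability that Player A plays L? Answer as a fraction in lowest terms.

Let x be the probability that Player A plays H. In a completely mixed equilibrium, Player B must be indifferent between H and L.
Player B's expected payoff from H is 11x + 3(1−x); from L it is 3x + 4(1−x).
Setting these equal: 8x + 3 = −x + 4, so x = 1/9.
Therefore Player A plays L with probability 1 − 1/9 = 8/9.

8/9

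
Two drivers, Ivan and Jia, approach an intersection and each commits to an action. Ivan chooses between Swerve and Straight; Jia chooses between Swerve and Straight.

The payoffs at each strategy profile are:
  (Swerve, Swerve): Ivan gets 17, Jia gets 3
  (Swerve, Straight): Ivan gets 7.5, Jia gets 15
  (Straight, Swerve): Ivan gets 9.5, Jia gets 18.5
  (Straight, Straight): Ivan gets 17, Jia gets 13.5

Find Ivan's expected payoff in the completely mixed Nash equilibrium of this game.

First find q, the probability Jia plays Swerve, from Ivan's indifference between Swerve and Straight: 17q + 7.5(1−q) = 9.5q + 17(1−q), giving q = 19/34.
Since Ivan is indifferent in equilibrium, Ivan's expected payoff equals the payoff from either row against (19/34, 15/34). Using Swerve: 17(19/34) + 7.5(15/34) = 871/68.

871/68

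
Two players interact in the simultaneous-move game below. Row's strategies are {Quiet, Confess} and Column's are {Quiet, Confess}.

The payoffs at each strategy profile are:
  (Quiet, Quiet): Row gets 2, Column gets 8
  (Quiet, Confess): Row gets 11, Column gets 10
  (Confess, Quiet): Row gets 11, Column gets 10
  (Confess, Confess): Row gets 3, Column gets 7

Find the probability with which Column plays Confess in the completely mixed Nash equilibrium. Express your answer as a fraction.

Let q be the probability that Column plays Quiet. In a completely mixed equilibrium, Row must be indifferent between Quiet and Confess.
Row's expected payoff from Quiet is 2q + 11(1−q); from Confess it is 11q + 3(1−q).
Setting these equal: −9q + 11 = 8q + 3, so q = 8/17.
Therefore Column plays Confess with probability 1 − 8/17 = 9/17.

9/17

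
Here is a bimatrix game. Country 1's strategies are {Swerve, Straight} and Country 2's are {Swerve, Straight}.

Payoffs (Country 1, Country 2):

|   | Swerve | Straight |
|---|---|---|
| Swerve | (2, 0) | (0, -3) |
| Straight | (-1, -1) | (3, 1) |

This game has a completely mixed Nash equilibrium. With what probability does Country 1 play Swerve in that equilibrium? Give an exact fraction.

Let x be the probability that Country 1 plays Swerve. In a completely mixed equilibrium, Country 2 must be indifferent between Swerve and Straight.
Country 2's expected payoff from Swerve is −(1−x); from Straight it is −3x + (1−x).
Setting these equal: x − 1 = −4x + 1, so x = 2/5.

2/5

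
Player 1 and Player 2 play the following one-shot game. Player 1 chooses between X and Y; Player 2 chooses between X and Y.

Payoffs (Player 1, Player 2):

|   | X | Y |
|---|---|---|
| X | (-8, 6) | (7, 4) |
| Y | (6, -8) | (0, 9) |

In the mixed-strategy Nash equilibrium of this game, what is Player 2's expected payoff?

86/19

First find p, the probability Player 1 plays X, from Player 2's indifference between X and Y: 6p − 8(1−p) = 4p + 9(1−p), giving p = 17/19.
Since Player 2 is indifferent in equilibrium, Player 2's expected payoff equals the payoff from either column against (17/19, 2/19). Using X: 6(17/19) − 8(2/19) = 86/19.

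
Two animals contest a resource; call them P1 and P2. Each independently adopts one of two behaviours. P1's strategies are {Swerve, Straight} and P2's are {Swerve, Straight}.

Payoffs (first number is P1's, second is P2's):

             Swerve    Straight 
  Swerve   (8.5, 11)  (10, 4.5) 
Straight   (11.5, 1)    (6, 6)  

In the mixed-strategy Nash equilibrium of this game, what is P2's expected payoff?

123/23

First find p, the probability P1 plays Swerve, from P2's indifference between Swerve and Straight: 11p + (1−p) = 4.5p + 6(1−p), giving p = 10/23.
Since P2 is indifferent in equilibrium, P2's expected payoff equals the payoff from either column against (10/23, 13/23). Using Swerve: 11(10/23) + (13/23) = 123/23.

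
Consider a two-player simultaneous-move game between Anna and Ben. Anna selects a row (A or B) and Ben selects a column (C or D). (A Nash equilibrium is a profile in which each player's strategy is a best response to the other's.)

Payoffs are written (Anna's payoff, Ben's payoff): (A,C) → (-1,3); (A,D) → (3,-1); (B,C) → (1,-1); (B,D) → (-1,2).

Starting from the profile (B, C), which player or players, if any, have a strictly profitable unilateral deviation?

Ben

Anna at (B, C) earns 1; deviating to A yields -1 — not better.
Ben earns -1; deviating to D yields 2 — a strict improvement.
Only Ben has a strictly profitable deviation.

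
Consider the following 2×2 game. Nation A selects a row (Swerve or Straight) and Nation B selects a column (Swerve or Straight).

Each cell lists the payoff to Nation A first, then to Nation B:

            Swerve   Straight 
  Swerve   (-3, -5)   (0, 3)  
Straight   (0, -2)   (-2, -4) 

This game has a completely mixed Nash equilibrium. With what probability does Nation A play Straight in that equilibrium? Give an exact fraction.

4/5

Let r be the probability that Nation A plays Swerve. In a completely mixed equilibrium, Nation B must be indifferent between Swerve and Straight.
Nation B's expected payoff from Swerve is −5r − 2(1−r); from Straight it is 3r − 4(1−r).
Setting these equal: −3r − 2 = 7r − 4, so r = 1/5.
Therefore Nation A plays Straight with probability 1 − 1/5 = 4/5.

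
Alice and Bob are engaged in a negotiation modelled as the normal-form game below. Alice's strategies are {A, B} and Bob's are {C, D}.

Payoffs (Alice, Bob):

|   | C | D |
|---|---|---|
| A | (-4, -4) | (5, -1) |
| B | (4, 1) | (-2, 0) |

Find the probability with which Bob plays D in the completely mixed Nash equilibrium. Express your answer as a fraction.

Let q be the probability that Bob plays C. In a completely mixed equilibrium, Alice must be indifferent between A and B.
Alice's expected payoff from A is −4q + 5(1−q); from B it is 4q − 2(1−q).
Setting these equal: −9q + 5 = 6q − 2, so q = 7/15.
Therefore Bob plays D with probability 1 − 7/15 = 8/15.

8/15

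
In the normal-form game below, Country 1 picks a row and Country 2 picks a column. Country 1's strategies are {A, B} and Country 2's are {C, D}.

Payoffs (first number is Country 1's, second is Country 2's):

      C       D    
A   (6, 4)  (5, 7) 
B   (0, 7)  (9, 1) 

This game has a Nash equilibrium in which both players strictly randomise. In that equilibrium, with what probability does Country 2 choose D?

Let c be the probability that Country 2 plays C. In a completely mixed equilibrium, Country 1 must be indifferent between A and B.
Country 1's expected payoff from A is 6c + 5(1−c); from B it is 9(1−c).
Setting these equal: c + 5 = −9c + 9, so c = 2/5.
Therefore Country 2 plays D with probability 1 − 2/5 = 3/5.

3/5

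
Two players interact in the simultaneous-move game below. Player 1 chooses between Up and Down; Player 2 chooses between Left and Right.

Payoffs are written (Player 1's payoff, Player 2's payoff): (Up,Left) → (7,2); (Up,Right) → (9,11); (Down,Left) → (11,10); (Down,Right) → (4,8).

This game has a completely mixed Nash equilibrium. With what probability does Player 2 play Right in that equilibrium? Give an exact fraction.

Let y be the probability that Player 2 plays Left. In a completely mixed equilibrium, Player 1 must be indifferent between Up and Down.
Player 1's expected payoff from Up is 7y + 9(1−y); from Down it is 11y + 4(1−y).
Setting these equal: −2y + 9 = 7y + 4, so y = 5/9.
Therefore Player 2 plays Right with probability 1 − 5/9 = 4/9.

4/9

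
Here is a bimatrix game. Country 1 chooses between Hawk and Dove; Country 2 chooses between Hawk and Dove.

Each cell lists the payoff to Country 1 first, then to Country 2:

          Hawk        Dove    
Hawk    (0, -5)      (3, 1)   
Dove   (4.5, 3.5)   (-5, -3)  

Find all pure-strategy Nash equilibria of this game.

(Hawk, Hawk): Country 1 prefers Dove (4.5 > 0); Country 2 prefers Dove (1 > -5) — not an equilibrium.
(Hawk, Dove): Country 1 gets 3 ≥ -5 from Dove, and Country 2 gets 1 ≥ -5 from Hawk — Nash equilibrium.
(Dove, Hawk): Country 1 gets 4.5 ≥ 0 from Hawk, and Country 2 gets 3.5 ≥ -3 from Dove — Nash equilibrium.
(Dove, Dove): Country 1 prefers Hawk (3 > -5); Country 2 prefers Hawk (3.5 > -3) — not an equilibrium.

(Hawk, Dove) and (Dove, Hawk)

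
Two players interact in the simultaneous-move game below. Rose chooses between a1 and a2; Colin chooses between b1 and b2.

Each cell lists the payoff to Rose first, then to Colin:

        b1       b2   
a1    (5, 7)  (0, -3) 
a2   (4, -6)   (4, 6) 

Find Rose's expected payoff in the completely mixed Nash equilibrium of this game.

First find y, the probability Colin plays b1, from Rose's indifference between a1 and a2: 5y = 4y + 4(1−y), giving y = 4/5.
Since Rose is indifferent in equilibrium, Rose's expected payoff equals the payoff from either row against (4/5, 1/5). Using a1: 5(4/5) = 4.

4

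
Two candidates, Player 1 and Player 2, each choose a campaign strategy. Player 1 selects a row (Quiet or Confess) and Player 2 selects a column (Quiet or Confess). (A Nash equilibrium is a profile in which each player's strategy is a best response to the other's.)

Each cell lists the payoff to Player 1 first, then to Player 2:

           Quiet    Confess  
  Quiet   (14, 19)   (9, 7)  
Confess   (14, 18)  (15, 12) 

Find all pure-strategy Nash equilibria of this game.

(Quiet, Quiet): Player 1 gets 14 ≥ 14 from Confess, and Player 2 gets 19 ≥ 7 from Confess — Nash equilibrium.
(Quiet, Confess): Player 1 prefers Confess (15 > 9); Player 2 prefers Quiet (19 > 7) — not an equilibrium.
(Confess, Quiet): Player 1 gets 14 ≥ 14 from Quiet, and Player 2 gets 18 ≥ 12 from Confess — Nash equilibrium.
(Confess, Confess): Player 2 prefers Quiet (18 > 12) — not an equilibrium.

(Quiet, Quiet) and (Confess, Quiet)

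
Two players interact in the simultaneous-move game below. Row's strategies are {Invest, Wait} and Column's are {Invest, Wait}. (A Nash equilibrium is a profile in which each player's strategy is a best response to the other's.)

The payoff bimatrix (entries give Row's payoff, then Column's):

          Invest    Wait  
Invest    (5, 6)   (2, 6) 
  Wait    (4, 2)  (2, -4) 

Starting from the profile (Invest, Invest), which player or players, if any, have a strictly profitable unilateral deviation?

Neither

Row at (Invest, Invest) earns 5; deviating to Wait yields 4 — not better.
Column earns 6; deviating to Wait yields 6 — not better.
Neither player can strictly improve; the profile is a Nash equilibrium.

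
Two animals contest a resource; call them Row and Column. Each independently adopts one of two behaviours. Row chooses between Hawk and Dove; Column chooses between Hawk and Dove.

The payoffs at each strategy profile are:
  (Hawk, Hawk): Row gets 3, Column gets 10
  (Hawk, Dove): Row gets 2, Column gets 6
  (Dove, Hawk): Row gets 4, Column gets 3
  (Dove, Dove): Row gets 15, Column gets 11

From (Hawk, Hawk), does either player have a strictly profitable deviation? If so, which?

Row at (Hawk, Hawk) earns 3; deviating to Dove yields 4 — a strict improvement.
Column earns 10; deviating to Dove yields 6 — not better.
Only Row has a strictly profitable deviation.

Row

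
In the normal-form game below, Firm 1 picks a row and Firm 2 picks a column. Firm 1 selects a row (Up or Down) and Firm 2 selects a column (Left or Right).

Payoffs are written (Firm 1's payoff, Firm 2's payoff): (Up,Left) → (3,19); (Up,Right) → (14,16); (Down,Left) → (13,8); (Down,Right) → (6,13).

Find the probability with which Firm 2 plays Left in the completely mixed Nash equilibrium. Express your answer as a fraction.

4/9

Let y be the probability that Firm 2 plays Left. In a completely mixed equilibrium, Firm 1 must be indifferent between Up and Down.
Firm 1's expected payoff from Up is 3y + 14(1−y); from Down it is 13y + 6(1−y).
Setting these equal: −11y + 14 = 7y + 6, so y = 4/9.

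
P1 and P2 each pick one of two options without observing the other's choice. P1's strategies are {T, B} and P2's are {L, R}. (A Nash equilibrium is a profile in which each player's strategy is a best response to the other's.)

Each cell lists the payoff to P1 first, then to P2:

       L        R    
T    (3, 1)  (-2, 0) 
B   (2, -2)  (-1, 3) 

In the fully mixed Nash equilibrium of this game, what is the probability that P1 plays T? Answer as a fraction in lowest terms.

5/6

Let p be the probability that P1 plays T. In a completely mixed equilibrium, P2 must be indifferent between L and R.
P2's expected payoff from L is p − 2(1−p); from R it is 3(1−p).
Setting these equal: 3p − 2 = −3p + 3, so p = 5/6.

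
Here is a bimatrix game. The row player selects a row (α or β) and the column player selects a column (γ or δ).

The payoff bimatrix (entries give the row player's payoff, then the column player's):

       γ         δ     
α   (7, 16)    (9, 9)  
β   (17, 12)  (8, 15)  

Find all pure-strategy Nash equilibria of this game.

none

(α, γ): the row player prefers β (17 > 7) — not an equilibrium.
(α, δ): the column player prefers γ (16 > 9) — not an equilibrium.
(β, γ): the column player prefers δ (15 > 12) — not an equilibrium.
(β, δ): the row player prefers α (9 > 8) — not an equilibrium.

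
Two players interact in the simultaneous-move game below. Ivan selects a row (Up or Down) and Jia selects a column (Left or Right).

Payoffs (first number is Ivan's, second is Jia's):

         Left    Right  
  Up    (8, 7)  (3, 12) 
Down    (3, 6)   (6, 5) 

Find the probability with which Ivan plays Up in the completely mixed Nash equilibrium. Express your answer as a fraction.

1/6

Let r be the probability that Ivan plays Up. In a completely mixed equilibrium, Jia must be indifferent between Left and Right.
Jia's expected payoff from Left is 7r + 6(1−r); from Right it is 12r + 5(1−r).
Setting these equal: r + 6 = 7r + 5, so r = 1/6.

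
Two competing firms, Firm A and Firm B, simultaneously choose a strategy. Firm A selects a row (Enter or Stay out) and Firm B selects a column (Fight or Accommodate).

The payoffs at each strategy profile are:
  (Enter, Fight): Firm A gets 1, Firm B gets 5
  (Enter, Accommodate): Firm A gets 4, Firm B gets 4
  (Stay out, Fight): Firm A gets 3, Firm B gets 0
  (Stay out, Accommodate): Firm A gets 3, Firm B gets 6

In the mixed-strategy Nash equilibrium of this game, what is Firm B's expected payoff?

30/7

First find x, the probability Firm A plays Enter, from Firm B's indifference between Fight and Accommodate: 5x = 4x + 6(1−x), giving x = 6/7.
Since Firm B is indifferent in equilibrium, Firm B's expected payoff equals the payoff from either column against (6/7, 1/7). Using Fight: 5(6/7) = 30/7.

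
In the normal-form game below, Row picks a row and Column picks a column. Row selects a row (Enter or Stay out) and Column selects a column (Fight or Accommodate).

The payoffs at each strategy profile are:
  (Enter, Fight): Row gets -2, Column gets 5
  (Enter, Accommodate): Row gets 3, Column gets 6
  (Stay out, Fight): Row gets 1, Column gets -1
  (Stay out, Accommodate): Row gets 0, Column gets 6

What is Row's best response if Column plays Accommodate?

Enter

Against Accommodate, Row earns 3 from Enter and 0 from Stay out.
So Enter is the best response.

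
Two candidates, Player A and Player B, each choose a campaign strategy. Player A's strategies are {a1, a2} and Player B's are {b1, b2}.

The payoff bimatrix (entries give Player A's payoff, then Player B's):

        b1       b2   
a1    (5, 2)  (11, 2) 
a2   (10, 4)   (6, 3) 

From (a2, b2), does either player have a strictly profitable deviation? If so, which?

Player A at (a2, b2) earns 6; deviating to a1 yields 11 — a strict improvement.
Player B earns 3; deviating to b1 yields 4 — a strict improvement.
Both Player A and Player B have strictly profitable deviations.

Both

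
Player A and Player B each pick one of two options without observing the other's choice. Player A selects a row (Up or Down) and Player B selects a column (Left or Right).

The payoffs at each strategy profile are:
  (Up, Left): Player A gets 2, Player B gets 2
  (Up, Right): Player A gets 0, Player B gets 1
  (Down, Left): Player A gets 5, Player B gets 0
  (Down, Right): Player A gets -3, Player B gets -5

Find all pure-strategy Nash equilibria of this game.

(Down, Left)

(Up, Left): Player A prefers Down (5 > 2) — not an equilibrium.
(Up, Right): Player B prefers Left (2 > 1) — not an equilibrium.
(Down, Left): Player A gets 5 ≥ 2 from Up, and Player B gets 0 ≥ -5 from Right — Nash equilibrium.
(Down, Right): Player A prefers Up (0 > -3); Player B prefers Left (0 > -5) — not an equilibrium.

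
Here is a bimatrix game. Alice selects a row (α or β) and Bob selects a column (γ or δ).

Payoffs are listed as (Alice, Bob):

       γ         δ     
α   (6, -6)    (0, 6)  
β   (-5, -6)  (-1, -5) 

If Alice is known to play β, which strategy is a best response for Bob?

Against β, Bob earns -6 from γ and -5 from δ.
So δ is the best response.

δ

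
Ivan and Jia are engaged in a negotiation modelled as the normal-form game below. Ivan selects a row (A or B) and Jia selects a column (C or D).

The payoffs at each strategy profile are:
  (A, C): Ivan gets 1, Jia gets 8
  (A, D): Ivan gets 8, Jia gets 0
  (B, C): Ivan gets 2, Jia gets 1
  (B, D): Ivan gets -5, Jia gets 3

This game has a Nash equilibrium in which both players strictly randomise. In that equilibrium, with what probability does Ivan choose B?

Let p be the probability that Ivan plays A. In a completely mixed equilibrium, Jia must be indifferent between C and D.
Jia's expected payoff from C is 8p + (1−p); from D it is 3(1−p).
Setting these equal: 7p + 1 = −3p + 3, so p = 1/5.
Therefore Ivan plays B with probability 1 − 1/5 = 4/5.

4/5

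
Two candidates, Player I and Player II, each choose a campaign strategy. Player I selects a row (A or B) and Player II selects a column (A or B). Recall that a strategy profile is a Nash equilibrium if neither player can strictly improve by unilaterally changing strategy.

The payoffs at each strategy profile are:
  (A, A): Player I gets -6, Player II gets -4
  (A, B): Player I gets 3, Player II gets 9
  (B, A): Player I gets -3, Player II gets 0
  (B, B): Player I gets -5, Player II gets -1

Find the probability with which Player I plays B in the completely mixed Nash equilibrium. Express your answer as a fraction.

Let p be the probability that Player I plays A. In a completely mixed equilibrium, Player II must be indifferent between A and B.
Player II's expected payoff from A is −4p; from B it is 9p − (1−p).
Setting these equal: −4p = 10p − 1, so p = 1/14.
Therefore Player I plays B with probability 1 − 1/14 = 13/14.

13/14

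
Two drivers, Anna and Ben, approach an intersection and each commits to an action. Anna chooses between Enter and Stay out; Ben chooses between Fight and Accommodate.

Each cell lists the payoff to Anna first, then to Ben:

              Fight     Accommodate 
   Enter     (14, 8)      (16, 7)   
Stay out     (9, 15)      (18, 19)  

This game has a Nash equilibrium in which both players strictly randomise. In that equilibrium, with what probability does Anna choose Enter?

Let p be the probability that Anna plays Enter. In a completely mixed equilibrium, Ben must be indifferent between Fight and Accommodate.
Ben's expected payoff from Fight is 8p + 15(1−p); from Accommodate it is 7p + 19(1−p).
Setting these equal: −7p + 15 = −12p + 19, so p = 4/5.

4/5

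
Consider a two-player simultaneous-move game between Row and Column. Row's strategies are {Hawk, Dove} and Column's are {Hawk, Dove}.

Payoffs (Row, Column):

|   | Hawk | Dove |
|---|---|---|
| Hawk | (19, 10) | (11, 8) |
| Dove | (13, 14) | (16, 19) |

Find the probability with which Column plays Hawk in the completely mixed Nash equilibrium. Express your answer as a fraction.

Let y be the probability that Column plays Hawk. In a completely mixed equilibrium, Row must be indifferent between Hawk and Dove.
Row's expected payoff from Hawk is 19y + 11(1−y); from Dove it is 13y + 16(1−y).
Setting these equal: 8y + 11 = −3y + 16, so y = 5/11.

5/11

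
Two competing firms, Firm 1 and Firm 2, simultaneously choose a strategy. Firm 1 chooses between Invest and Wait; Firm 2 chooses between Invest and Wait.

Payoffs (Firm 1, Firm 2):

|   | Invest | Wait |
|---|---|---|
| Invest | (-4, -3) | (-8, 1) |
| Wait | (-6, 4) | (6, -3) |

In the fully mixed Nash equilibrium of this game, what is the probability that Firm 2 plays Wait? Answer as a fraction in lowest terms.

Let c be the probability that Firm 2 plays Invest. In a completely mixed equilibrium, Firm 1 must be indifferent between Invest and Wait.
Firm 1's expected payoff from Invest is −4c − 8(1−c); from Wait it is −6c + 6(1−c).
Setting these equal: 4c − 8 = −12c + 6, so c = 7/8.
Therefore Firm 2 plays Wait with probability 1 − 7/8 = 1/8.

1/8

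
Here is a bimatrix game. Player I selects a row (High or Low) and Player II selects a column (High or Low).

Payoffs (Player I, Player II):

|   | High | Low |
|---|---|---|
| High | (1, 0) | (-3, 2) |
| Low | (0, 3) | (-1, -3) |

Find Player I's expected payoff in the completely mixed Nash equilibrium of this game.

-1/3

First find y, the probability Player II plays High, from Player I's indifference between High and Low: y − 3(1−y) = −(1−y), giving y = 2/3.
Since Player I is indifferent in equilibrium, Player I's expected payoff equals the payoff from either row against (2/3, 1/3). Using High: (2/3) − 3(1/3) = -1/3.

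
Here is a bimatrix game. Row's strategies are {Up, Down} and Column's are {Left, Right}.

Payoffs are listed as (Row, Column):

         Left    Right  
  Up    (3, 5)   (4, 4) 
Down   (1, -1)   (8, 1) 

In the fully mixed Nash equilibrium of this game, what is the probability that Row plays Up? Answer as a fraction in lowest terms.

Let p be the probability that Row plays Up. In a completely mixed equilibrium, Column must be indifferent between Left and Right.
Column's expected payoff from Left is 5p − (1−p); from Right it is 4p + (1−p).
Setting these equal: 6p − 1 = 3p + 1, so p = 2/3.

2/3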